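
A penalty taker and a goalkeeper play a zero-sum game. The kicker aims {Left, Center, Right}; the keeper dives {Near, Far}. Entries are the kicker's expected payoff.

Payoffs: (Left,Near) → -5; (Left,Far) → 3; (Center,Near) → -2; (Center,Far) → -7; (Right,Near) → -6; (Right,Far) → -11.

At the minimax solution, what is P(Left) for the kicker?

5/13

Row minima: Left → -5, Center → -7, Right → -11; maximin = -5.
Column maxima: Near → -2, Far → 3; minimax = -2.
-5 ≠ -2, so there is no saddle point; optimal play is mixed.
Right is strictly dominated by Left, so the kicker never plays it.
On the remaining 2×2 (Left, Center vs Near, Far):
Let the kicker play Left with probability p. Expected payoff against Near: (-5)p + (-2)(1−p) = −3p − 2; against Far: 3p + (-7)(1−p) = 10p − 7.
Setting these equal: −3p − 2 = 10p − 7 ⇒ −13p = -5 ⇒ p = 5/13, and the value is (-3)·(5/13) − 2 = -41/13.
For the keeper: with q = P(Near), equating Left's and Center's payoffs gives −8q + 3 = 5q − 7 ⇒ q = 10/13.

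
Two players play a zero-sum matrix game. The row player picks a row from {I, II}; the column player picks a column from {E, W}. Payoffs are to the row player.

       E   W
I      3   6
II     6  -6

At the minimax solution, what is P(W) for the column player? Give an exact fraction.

1/5

Row minima: I → 3, II → -6; maximin = 3.
Column maxima: E → 6, W → 6; minimax = 6.
3 ≠ 6, so there is no saddle point; optimal play is mixed.
Let the row player play I with probability p. Expected payoff against E: 3p + 6(1−p) = −3p + 6; against W: 6p + (-6)(1−p) = 12p − 6.
Setting these equal: −3p + 6 = 12p − 6 ⇒ −15p = -12 ⇒ p = 4/5, and the value is (-3)·(4/5) + 6 = 18/5.
For the column player: with q = P(E), equating I's and II's payoffs gives −3q + 6 = 12q − 6 ⇒ q = 4/5.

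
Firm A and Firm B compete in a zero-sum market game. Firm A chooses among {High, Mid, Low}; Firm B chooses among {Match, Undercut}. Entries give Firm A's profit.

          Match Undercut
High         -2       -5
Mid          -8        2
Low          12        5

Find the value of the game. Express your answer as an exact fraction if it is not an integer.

Row minima: High → -5, Mid → -8, Low → 5; maximin = 5.
Column maxima: Match → 12, Undercut → 5; minimax = 5.
Since maximin = minimax = 5, there is a saddle point and the value is 5.

5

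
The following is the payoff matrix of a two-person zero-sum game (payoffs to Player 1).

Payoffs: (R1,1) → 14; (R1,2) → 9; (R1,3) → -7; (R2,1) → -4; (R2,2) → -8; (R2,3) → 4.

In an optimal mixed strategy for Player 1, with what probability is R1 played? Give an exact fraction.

3/7

Row minima: R1 → -7, R2 → -8; maximin = -7.
Column maxima: 1 → 14, 2 → 9, 3 → 4; minimax = 4.
-7 ≠ 4, so there is no saddle point; optimal play is mixed.
1 is strictly dominated by 2 (it gives Player 1 strictly more in every row), so Player 2 never plays it.
On the remaining 2×2 (R1, R2 vs 2, 3):
Let Player 1 play R1 with probability p. Expected payoff against 2: 9p + (-8)(1−p) = 17p − 8; against 3: (-7)p + 4(1−p) = −11p + 4.
Setting these equal: 17p − 8 = −11p + 4 ⇒ 28p = 12 ⇒ p = 3/7, and the value is (17)·(3/7) − 8 = -5/7.
For Player 2: with q = P(2), equating R1's and R2's payoffs gives 16q − 7 = −12q + 4 ⇒ q = 11/28.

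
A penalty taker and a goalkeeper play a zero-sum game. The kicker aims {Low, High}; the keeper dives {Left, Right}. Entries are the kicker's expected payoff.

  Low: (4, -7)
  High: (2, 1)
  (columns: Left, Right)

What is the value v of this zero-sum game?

1

Row minima: Low → -7, High → 1; maximin = 1.
Column maxima: Left → 4, Right → 1; minimax = 1.
Since maximin = minimax = 1, there is a saddle point and the value is 1.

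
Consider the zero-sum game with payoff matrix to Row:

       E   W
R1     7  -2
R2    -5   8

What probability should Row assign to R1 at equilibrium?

13/22

Row minima: R1 → -2, R2 → -5; maximin = -2.
Column maxima: E → 7, W → 8; minimax = 7.
-2 ≠ 7, so there is no saddle point; optimal play is mixed.
Let Row play R1 with probability p. Expected payoff against E: 7p + (-5)(1−p) = 12p − 5; against W: (-2)p + 8(1−p) = −10p + 8.
Setting these equal: 12p − 5 = −10p + 8 ⇒ 22p = 13 ⇒ p = 13/22, and the value is (12)·(13/22) − 5 = 23/11.
For Column: with q = P(E), equating R1's and R2's payoffs gives 9q − 2 = −13q + 8 ⇒ q = 5/11.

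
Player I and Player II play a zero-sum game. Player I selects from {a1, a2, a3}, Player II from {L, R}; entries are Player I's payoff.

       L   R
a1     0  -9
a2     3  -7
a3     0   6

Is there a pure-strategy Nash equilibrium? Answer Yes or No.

Row minima: a1 → -9, a2 → -7, a3 → 0; maximin = 0.
Column maxima: L → 3, R → 6; minimax = 3.
0 ≠ 3, so no pure-strategy equilibrium exists.

No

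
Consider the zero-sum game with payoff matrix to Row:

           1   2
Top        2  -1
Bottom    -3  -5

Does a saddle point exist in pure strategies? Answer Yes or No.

Yes

Row minima: Top → -1, Bottom → -5; maximin = -1.
Column maxima: 1 → 2, 2 → -1; minimax = -1.
maximin = minimax = -1, so a saddle point exists.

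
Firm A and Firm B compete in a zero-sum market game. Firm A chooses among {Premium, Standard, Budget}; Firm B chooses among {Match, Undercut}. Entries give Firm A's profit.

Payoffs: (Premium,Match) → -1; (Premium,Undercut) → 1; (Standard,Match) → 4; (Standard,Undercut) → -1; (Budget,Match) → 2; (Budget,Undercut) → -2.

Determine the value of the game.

3/7

Row minima: Premium → -1, Standard → -1, Budget → -2; maximin = -1.
Column maxima: Match → 4, Undercut → 1; minimax = 1.
-1 ≠ 1, so there is no saddle point; optimal play is mixed.
Budget is strictly dominated by Standard, so Firm A never plays it.
On the remaining 2×2 (Premium, Standard vs Match, Undercut):
Let Firm A play Premium with probability p. Expected payoff against Match: (-1)p + 4(1−p) = −5p + 4; against Undercut: 1p + (-1)(1−p) = 2p − 1.
Setting these equal: −5p + 4 = 2p − 1 ⇒ −7p = -5 ⇒ p = 5/7, and the value is (-5)·(5/7) + 4 = 3/7.
For Firm B: with q = P(Match), equating Premium's and Standard's payoffs gives −2q + 1 = 5q − 1 ⇒ q = 2/7.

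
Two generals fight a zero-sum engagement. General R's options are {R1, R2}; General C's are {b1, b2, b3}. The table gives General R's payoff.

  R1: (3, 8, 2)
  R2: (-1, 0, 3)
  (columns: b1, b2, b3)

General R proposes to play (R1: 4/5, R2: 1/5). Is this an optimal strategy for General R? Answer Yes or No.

Against b1 this mix gives (4/5)·3 + (1/5)·(-1) = 11/5.
Against b2 this mix gives (4/5)·8 + (1/5)·0 = 32/5.
Against b3 this mix gives (4/5)·2 + (1/5)·3 = 11/5.
All of General C's active replies (b1, b3) yield 11/5, and no column does worse for General R. The mix makes General C indifferent and guarantees 11/5, so it is optimal.

Yes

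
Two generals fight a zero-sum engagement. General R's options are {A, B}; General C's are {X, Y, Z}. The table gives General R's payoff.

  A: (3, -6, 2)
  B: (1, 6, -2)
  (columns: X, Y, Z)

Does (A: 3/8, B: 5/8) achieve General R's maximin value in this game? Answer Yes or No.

Against X this mix gives (3/8)·3 + (5/8)·1 = 7/4.
Against Y this mix gives (3/8)·(-6) + (5/8)·6 = 3/2.
Against Z this mix gives (3/8)·2 + (5/8)·(-2) = -1/2.
General C will play Z, holding General R to -1/2. Shifting weight toward the row that does better against Z would raise this floor (the equalizing mix achieves 0 against both Z and Y), so the proposed strategy is not optimal.

No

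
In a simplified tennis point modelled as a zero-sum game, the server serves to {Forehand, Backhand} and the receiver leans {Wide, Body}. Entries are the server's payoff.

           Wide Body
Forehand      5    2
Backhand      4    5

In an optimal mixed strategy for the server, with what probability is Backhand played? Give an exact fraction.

3/4

Row minima: Forehand → 2, Backhand → 4; maximin = 4.
Column maxima: Wide → 5, Body → 5; minimax = 5.
4 ≠ 5, so there is no saddle point; optimal play is mixed.
Let the server play Forehand with probability p. Expected payoff against Wide: 5p + 4(1−p) = p + 4; against Body: 2p + 5(1−p) = −3p + 5.
Setting these equal: p + 4 = −3p + 5 ⇒ 4p = 1 ⇒ p = 1/4, and the value is (1)·(1/4) + 4 = 17/4.
For the receiver: with q = P(Wide), equating Forehand's and Backhand's payoffs gives 3q + 2 = −q + 5 ⇒ q = 3/4.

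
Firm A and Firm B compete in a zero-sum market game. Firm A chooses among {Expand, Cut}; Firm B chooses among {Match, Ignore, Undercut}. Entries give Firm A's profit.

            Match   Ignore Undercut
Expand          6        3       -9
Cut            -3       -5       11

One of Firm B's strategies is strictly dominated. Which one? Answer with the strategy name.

Match

Ignore holds Firm A's payoff strictly below Match in every row: 3 < 6, -5 < -3.
So Match is strictly dominated for Firm B.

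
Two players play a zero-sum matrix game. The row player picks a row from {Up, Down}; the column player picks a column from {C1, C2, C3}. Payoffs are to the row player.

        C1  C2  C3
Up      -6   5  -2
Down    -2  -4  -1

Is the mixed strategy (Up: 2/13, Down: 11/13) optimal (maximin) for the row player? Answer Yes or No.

Against C1 this mix gives (2/13)·(-6) + (11/13)·(-2) = -34/13.
Against C2 this mix gives (2/13)·5 + (11/13)·(-4) = -34/13.
Against C3 this mix gives (2/13)·(-2) + (11/13)·(-1) = -15/13.
All of the column player's active replies (C1, C2) yield -34/13, and no column does worse for the row player. The mix makes the column player indifferent and guarantees -34/13, so it is optimal.

Yes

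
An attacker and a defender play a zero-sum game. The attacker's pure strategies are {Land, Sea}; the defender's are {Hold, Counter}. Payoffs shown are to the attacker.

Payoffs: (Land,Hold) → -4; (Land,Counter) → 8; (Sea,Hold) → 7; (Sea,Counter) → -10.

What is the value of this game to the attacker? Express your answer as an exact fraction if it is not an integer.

16/29

Row minima: Land → -4, Sea → -10; maximin = -4.
Column maxima: Hold → 7, Counter → 8; minimax = 7.
-4 ≠ 7, so there is no saddle point; optimal play is mixed.
Let the attacker play Land with probability p. Expected payoff against Hold: (-4)p + 7(1−p) = −11p + 7; against Counter: 8p + (-10)(1−p) = 18p − 10.
Setting these equal: −11p + 7 = 18p − 10 ⇒ −29p = -17 ⇒ p = 17/29, and the value is (-11)·(17/29) + 7 = 16/29.
For the defender: with q = P(Hold), equating Land's and Sea's payoffs gives −12q + 8 = 17q − 10 ⇒ q = 18/29.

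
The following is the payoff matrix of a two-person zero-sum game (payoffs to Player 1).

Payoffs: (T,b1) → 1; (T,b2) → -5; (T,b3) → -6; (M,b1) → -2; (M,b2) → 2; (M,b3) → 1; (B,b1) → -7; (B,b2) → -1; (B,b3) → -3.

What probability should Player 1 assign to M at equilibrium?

7/10

Row minima: T → -6, M → -2, B → -7; maximin = -2.
Column maxima: b1 → 1, b2 → 2, b3 → 1; minimax = 1.
-2 ≠ 1, so there is no saddle point; optimal play is mixed.
B is strictly dominated by M, so Player 1 never plays it.
b2 is strictly dominated by b3 (it gives Player 1 strictly more in every row), so Player 2 never plays it.
On the remaining 2×2 (T, M vs b1, b3):
Let Player 1 play T with probability p. Expected payoff against b1: 1p + (-2)(1−p) = 3p − 2; against b3: (-6)p + 1(1−p) = −7p + 1.
Setting these equal: 3p − 2 = −7p + 1 ⇒ 10p = 3 ⇒ p = 3/10, and the value is (3)·(3/10) − 2 = -11/10.
For Player 2: with q = P(b1), equating T's and M's payoffs gives 7q − 6 = −3q + 1 ⇒ q = 7/10.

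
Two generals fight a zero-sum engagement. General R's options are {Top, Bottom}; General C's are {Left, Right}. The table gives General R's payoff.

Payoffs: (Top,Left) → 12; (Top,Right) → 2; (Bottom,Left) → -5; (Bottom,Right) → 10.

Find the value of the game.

26/5

Row minima: Top → 2, Bottom → -5; maximin = 2.
Column maxima: Left → 12, Right → 10; minimax = 10.
2 ≠ 10, so there is no saddle point; optimal play is mixed.
Let General R play Top with probability p. Expected payoff against Left: 12p + (-5)(1−p) = 17p − 5; against Right: 2p + 10(1−p) = −8p + 10.
Setting these equal: 17p − 5 = −8p + 10 ⇒ 25p = 15 ⇒ p = 3/5, and the value is (17)·(3/5) − 5 = 26/5.
For General C: with q = P(Left), equating Top's and Bottom's payoffs gives 10q + 2 = −15q + 10 ⇒ q = 8/25.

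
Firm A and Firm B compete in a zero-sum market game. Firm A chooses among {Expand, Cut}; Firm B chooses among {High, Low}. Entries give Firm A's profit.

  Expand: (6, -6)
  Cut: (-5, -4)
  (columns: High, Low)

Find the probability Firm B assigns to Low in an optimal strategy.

Row minima: Expand → -6, Cut → -5; maximin = -5.
Column maxima: High → 6, Low → -4; minimax = -4.
-5 ≠ -4, so there is no saddle point; optimal play is mixed.
Let Firm A play Expand with probability p. Expected payoff against High: 6p + (-5)(1−p) = 11p − 5; against Low: (-6)p + (-4)(1−p) = −2p − 4.
Setting these equal: 11p − 5 = −2p − 4 ⇒ 13p = 1 ⇒ p = 1/13, and the value is (11)·(1/13) − 5 = -54/13.
For Firm B: with q = P(High), equating Expand's and Cut's payoffs gives 12q − 6 = −q − 4 ⇒ q = 2/13.

11/13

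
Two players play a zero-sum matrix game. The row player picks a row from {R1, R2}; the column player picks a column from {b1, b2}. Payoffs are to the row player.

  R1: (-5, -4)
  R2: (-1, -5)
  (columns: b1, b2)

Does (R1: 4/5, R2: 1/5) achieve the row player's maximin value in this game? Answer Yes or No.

Yes

Against b1 this mix gives (4/5)·(-5) + (1/5)·(-1) = -21/5.
Against b2 this mix gives (4/5)·(-4) + (1/5)·(-5) = -21/5.
All of the column player's active replies (b1, b2) yield -21/5, and no column does worse for the row player. The mix makes the column player indifferent and guarantees -21/5, so it is optimal.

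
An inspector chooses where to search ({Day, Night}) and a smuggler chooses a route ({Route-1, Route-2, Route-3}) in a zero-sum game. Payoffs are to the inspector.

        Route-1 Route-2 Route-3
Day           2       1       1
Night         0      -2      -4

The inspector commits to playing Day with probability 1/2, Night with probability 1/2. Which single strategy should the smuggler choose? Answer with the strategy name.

If the smuggler plays Route-1, the inspector's expected payoff is (1/2)·2 + (1/2)·0 = 1.
If the smuggler plays Route-2, the inspector's expected payoff is (1/2)·1 + (1/2)·(-2) = -1/2.
If the smuggler plays Route-3, the inspector's expected payoff is (1/2)·1 + (1/2)·(-4) = -3/2.
The smuggler minimizes the inspector's payoff; the smallest is -3/2, so the best response is Route-3.

Route-3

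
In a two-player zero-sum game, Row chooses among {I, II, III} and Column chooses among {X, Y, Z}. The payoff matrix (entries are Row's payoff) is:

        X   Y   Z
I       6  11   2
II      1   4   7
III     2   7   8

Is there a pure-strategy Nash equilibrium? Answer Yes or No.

Row minima: I → 2, II → 1, III → 2; maximin = 2.
Column maxima: X → 6, Y → 11, Z → 8; minimax = 6.
2 ≠ 6, so no pure-strategy equilibrium exists.

No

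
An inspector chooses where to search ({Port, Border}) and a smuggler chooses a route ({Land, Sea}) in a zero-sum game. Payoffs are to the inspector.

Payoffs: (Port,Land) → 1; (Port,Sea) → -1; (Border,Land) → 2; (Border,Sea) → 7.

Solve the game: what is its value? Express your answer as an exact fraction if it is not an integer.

Row minima: Port → -1, Border → 2; maximin = 2.
Column maxima: Land → 2, Sea → 7; minimax = 2.
Since maximin = minimax = 2, there is a saddle point and the value is 2.

2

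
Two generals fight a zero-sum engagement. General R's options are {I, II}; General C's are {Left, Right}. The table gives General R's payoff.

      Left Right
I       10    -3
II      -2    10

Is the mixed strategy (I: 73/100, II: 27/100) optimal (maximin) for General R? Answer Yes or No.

No

Against Left this mix gives (73/100)·10 + (27/100)·(-2) = 169/25.
Against Right this mix gives (73/100)·(-3) + (27/100)·10 = 51/100.
General C will play Right, holding General R to 51/100. Shifting weight toward the row that does better against Right would raise this floor (the equalizing mix achieves 94/25 against both Right and Left), so the proposed strategy is not optimal.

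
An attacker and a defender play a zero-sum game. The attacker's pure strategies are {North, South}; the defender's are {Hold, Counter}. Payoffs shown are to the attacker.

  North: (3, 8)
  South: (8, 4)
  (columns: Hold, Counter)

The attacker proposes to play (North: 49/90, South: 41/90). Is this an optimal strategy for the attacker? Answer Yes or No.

Against Hold this mix gives (49/90)·3 + (41/90)·8 = 95/18.
Against Counter this mix gives (49/90)·8 + (41/90)·4 = 278/45.
The defender will play Hold, holding the attacker to 95/18. Shifting weight toward the row that does better against Hold would raise this floor (the equalizing mix achieves 52/9 against both Hold and Counter), so the proposed strategy is not optimal.

No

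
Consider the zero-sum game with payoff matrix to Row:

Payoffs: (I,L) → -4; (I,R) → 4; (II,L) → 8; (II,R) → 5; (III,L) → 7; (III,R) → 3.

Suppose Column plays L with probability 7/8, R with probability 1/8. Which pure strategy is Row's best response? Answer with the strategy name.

II

Expected payoff of I: (7/8)·(-4) + (1/8)·4 = -3.
Expected payoff of II: (7/8)·8 + (1/8)·5 = 61/8.
Expected payoff of III: (7/8)·7 + (1/8)·3 = 13/2.
The largest is 61/8, so Row's best response is II.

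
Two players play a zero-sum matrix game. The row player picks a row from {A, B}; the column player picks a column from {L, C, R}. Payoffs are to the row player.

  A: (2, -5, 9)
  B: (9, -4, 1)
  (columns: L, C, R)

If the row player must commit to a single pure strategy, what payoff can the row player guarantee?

-4

Row minima: A → -5, B → -4.
The best of these is -4.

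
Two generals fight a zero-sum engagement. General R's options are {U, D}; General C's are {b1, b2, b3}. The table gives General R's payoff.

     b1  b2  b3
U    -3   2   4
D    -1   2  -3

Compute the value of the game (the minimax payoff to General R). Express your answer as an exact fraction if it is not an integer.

Row minima: U → -3, D → -3; maximin = -3.
Column maxima: b1 → -1, b2 → 2, b3 → 4; minimax = -1.
-3 ≠ -1, so there is no saddle point; optimal play is mixed.
b2 is strictly dominated by b1 (it gives General R strictly more in every row), so General C never plays it.
On the remaining 2×2 (U, D vs b1, b3):
Let General R play U with probability p. Expected payoff against b1: (-3)p + (-1)(1−p) = −2p − 1; against b3: 4p + (-3)(1−p) = 7p − 3.
Setting these equal: −2p − 1 = 7p − 3 ⇒ −9p = -2 ⇒ p = 2/9, and the value is (-2)·(2/9) − 1 = -13/9.
For General C: with q = P(b1), equating U's and D's payoffs gives −7q + 4 = 2q − 3 ⇒ q = 7/9.

-13/9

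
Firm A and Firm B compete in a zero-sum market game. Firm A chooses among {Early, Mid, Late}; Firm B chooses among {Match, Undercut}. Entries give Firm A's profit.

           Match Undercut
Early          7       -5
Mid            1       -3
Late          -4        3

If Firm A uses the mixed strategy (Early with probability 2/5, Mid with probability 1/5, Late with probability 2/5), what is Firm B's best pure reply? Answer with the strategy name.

If Firm B plays Match, Firm A's expected payoff is (2/5)·7 + (1/5)·1 + (2/5)·(-4) = 7/5.
If Firm B plays Undercut, Firm A's expected payoff is (2/5)·(-5) + (1/5)·(-3) + (2/5)·3 = -7/5.
Firm B minimizes Firm A's payoff; the smallest is -7/5, so the best response is Undercut.

Undercut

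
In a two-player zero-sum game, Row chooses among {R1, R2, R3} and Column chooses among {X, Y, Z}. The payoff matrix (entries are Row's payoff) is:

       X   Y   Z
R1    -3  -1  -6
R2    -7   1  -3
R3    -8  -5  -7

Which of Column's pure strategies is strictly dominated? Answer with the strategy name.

X holds Row's payoff strictly below Y in every row: -3 < -1, -7 < 1, -8 < -5.
So Y is strictly dominated for Column.

Y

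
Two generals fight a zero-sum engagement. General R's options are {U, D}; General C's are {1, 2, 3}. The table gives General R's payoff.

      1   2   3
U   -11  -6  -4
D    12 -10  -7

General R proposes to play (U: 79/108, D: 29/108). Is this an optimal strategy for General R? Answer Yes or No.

No

Against 1 this mix gives (79/108)·(-11) + (29/108)·12 = -521/108.
Against 2 this mix gives (79/108)·(-6) + (29/108)·(-10) = -191/27.
Against 3 this mix gives (79/108)·(-4) + (29/108)·(-7) = -173/36.
General C will play 2, holding General R to -191/27. Shifting weight toward the row that does better against 2 would raise this floor (the equalizing mix achieves -182/27 against both 2 and 1), so the proposed strategy is not optimal.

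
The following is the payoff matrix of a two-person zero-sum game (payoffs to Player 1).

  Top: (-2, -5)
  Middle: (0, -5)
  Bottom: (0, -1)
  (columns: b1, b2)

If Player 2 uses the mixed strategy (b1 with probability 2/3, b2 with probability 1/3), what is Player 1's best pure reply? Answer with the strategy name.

Expected payoff of Top: (2/3)·(-2) + (1/3)·(-5) = -3.
Expected payoff of Middle: (2/3)·0 + (1/3)·(-5) = -5/3.
Expected payoff of Bottom: (2/3)·0 + (1/3)·(-1) = -1/3.
The largest is -1/3, so Player 1's best response is Bottom.

Bottom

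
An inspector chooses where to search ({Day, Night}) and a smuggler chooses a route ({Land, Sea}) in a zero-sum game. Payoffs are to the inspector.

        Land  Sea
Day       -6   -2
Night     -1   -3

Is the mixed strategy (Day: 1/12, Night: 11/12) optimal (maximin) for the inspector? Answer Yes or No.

No

Against Land this mix gives (1/12)·(-6) + (11/12)·(-1) = -17/12.
Against Sea this mix gives (1/12)·(-2) + (11/12)·(-3) = -35/12.
The smuggler will play Sea, holding the inspector to -35/12. Shifting weight toward the row that does better against Sea would raise this floor (the equalizing mix achieves -8/3 against both Sea and Land), so the proposed strategy is not optimal.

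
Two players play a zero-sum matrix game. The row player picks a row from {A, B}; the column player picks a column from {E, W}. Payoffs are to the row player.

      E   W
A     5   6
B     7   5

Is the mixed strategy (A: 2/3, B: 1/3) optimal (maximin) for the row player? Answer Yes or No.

Yes

Against E this mix gives (2/3)·5 + (1/3)·7 = 17/3.
Against W this mix gives (2/3)·6 + (1/3)·5 = 17/3.
All of the column player's active replies (E, W) yield 17/3, and no column does worse for the row player. The mix makes the column player indifferent and guarantees 17/3, so it is optimal.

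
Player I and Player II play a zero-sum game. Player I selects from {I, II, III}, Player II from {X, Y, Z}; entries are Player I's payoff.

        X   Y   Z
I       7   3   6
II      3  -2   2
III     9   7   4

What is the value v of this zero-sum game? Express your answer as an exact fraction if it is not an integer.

Row minima: I → 3, II → -2, III → 4; maximin = 4.
Column maxima: X → 9, Y → 7, Z → 6; minimax = 6.
4 ≠ 6, so there is no saddle point; optimal play is mixed.
II is strictly dominated by I, so Player I never plays it.
X is strictly dominated by Y (it gives Player I strictly more in every row), so Player II never plays it.
On the remaining 2×2 (I, III vs Y, Z):
Let Player I play I with probability p. Expected payoff against Y: 3p + 7(1−p) = −4p + 7; against Z: 6p + 4(1−p) = 2p + 4.
Setting these equal: −4p + 7 = 2p + 4 ⇒ −6p = -3 ⇒ p = 1/2, and the value is (-4)·(1/2) + 7 = 5.
For Player II: with q = P(Y), equating I's and III's payoffs gives −3q + 6 = 3q + 4 ⇒ q = 1/3.

5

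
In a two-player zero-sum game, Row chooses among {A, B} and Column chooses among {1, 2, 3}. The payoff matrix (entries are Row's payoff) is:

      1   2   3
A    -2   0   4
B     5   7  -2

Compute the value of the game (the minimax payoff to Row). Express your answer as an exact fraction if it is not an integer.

16/13

Row minima: A → -2, B → -2; maximin = -2.
Column maxima: 1 → 5, 2 → 7, 3 → 4; minimax = 4.
-2 ≠ 4, so there is no saddle point; optimal play is mixed.
2 is strictly dominated by 1 (it gives Row strictly more in every row), so Column never plays it.
On the remaining 2×2 (A, B vs 1, 3):
Let Row play A with probability p. Expected payoff against 1: (-2)p + 5(1−p) = −7p + 5; against 3: 4p + (-2)(1−p) = 6p − 2.
Setting these equal: −7p + 5 = 6p − 2 ⇒ −13p = -7 ⇒ p = 7/13, and the value is (-7)·(7/13) + 5 = 16/13.
For Column: with q = P(1), equating A's and B's payoffs gives −6q + 4 = 7q − 2 ⇒ q = 6/13.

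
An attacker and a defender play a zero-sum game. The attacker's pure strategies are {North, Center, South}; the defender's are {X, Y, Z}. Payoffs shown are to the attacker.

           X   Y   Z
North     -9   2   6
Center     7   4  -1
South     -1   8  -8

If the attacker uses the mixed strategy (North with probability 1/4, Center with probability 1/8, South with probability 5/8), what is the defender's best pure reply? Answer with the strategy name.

Z

If the defender plays X, the attacker's expected payoff is (1/4)·(-9) + (1/8)·7 + (5/8)·(-1) = -2.
If the defender plays Y, the attacker's expected payoff is (1/4)·2 + (1/8)·4 + (5/8)·8 = 6.
If the defender plays Z, the attacker's expected payoff is (1/4)·6 + (1/8)·(-1) + (5/8)·(-8) = -29/8.
The defender minimizes the attacker's payoff; the smallest is -29/8, so the best response is Z.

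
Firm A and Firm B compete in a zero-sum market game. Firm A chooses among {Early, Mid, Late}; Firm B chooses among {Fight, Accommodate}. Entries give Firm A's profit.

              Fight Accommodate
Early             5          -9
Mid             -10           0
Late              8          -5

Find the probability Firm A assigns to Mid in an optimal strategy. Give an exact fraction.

Row minima: Early → -9, Mid → -10, Late → -5; maximin = -5.
Column maxima: Fight → 8, Accommodate → 0; minimax = 0.
-5 ≠ 0, so there is no saddle point; optimal play is mixed.
Early is strictly dominated by Late, so Firm A never plays it.
On the remaining 2×2 (Mid, Late vs Fight, Accommodate):
Let Firm A play Mid with probability p. Expected payoff against Fight: (-10)p + 8(1−p) = −18p + 8; against Accommodate: 0p + (-5)(1−p) = 5p − 5.
Setting these equal: −18p + 8 = 5p − 5 ⇒ −23p = -13 ⇒ p = 13/23, and the value is (-18)·(13/23) + 8 = -50/23.
For Firm B: with q = P(Fight), equating Mid's and Late's payoffs gives −10q = 13q − 5 ⇒ q = 5/23.

13/23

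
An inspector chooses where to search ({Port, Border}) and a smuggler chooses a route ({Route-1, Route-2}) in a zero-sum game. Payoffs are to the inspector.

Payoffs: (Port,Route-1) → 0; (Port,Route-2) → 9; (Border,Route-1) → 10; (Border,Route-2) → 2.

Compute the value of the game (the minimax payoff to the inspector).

90/17

Row minima: Port → 0, Border → 2; maximin = 2.
Column maxima: Route-1 → 10, Route-2 → 9; minimax = 9.
2 ≠ 9, so there is no saddle point; optimal play is mixed.
Let the inspector play Port with probability p. Expected payoff against Route-1: 0p + 10(1−p) = −10p + 10; against Route-2: 9p + 2(1−p) = 7p + 2.
Setting these equal: −10p + 10 = 7p + 2 ⇒ −17p = -8 ⇒ p = 8/17, and the value is (-10)·(8/17) + 10 = 90/17.
For the smuggler: with q = P(Route-1), equating Port's and Border's payoffs gives −9q + 9 = 8q + 2 ⇒ q = 7/17.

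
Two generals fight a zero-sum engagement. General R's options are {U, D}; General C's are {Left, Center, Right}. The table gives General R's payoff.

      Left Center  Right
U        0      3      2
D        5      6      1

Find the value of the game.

5/3

Row minima: U → 0, D → 1; maximin = 1.
Column maxima: Left → 5, Center → 6, Right → 2; minimax = 2.
1 ≠ 2, so there is no saddle point; optimal play is mixed.
Center is strictly dominated by Left (it gives General R strictly more in every row), so General C never plays it.
On the remaining 2×2 (U, D vs Left, Right):
Let General R play U with probability p. Expected payoff against Left: 0p + 5(1−p) = −5p + 5; against Right: 2p + 1(1−p) = p + 1.
Setting these equal: −5p + 5 = p + 1 ⇒ −6p = -4 ⇒ p = 2/3, and the value is (-5)·(2/3) + 5 = 5/3.
For General C: with q = P(Left), equating U's and D's payoffs gives −2q + 2 = 4q + 1 ⇒ q = 1/6.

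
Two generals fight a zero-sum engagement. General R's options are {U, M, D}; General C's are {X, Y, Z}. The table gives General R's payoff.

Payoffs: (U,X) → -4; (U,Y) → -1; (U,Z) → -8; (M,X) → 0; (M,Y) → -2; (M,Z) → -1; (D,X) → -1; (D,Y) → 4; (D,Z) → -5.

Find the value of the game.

-7/5

Row minima: U → -8, M → -2, D → -5; maximin = -2.
Column maxima: X → 0, Y → 4, Z → -1; minimax = -1.
-2 ≠ -1, so there is no saddle point; optimal play is mixed.
U is strictly dominated by D, so General R never plays it.
X is strictly dominated by Z (it gives General R strictly more in every row), so General C never plays it.
On the remaining 2×2 (M, D vs Y, Z):
Let General R play M with probability p. Expected payoff against Y: (-2)p + 4(1−p) = −6p + 4; against Z: (-1)p + (-5)(1−p) = 4p − 5.
Setting these equal: −6p + 4 = 4p − 5 ⇒ −10p = -9 ⇒ p = 9/10, and the value is (-6)·(9/10) + 4 = -7/5.
For General C: with q = P(Y), equating M's and D's payoffs gives −q − 1 = 9q − 5 ⇒ q = 2/5.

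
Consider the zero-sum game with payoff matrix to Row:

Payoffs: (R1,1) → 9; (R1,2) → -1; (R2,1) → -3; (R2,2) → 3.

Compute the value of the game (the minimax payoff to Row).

Row minima: R1 → -1, R2 → -3; maximin = -1.
Column maxima: 1 → 9, 2 → 3; minimax = 3.
-1 ≠ 3, so there is no saddle point; optimal play is mixed.
Let Row play R1 with probability p. Expected payoff against 1: 9p + (-3)(1−p) = 12p − 3; against 2: (-1)p + 3(1−p) = −4p + 3.
Setting these equal: 12p − 3 = −4p + 3 ⇒ 16p = 6 ⇒ p = 3/8, and the value is (12)·(3/8) − 3 = 3/2.
For Column: with q = P(1), equating R1's and R2's payoffs gives 10q − 1 = −6q + 3 ⇒ q = 1/4.

3/2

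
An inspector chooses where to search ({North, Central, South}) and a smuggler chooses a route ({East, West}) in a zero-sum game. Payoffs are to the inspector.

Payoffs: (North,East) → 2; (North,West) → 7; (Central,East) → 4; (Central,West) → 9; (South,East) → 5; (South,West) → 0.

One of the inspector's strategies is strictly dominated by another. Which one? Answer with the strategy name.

North

Central gives a strictly higher payoff than North against every column: 4 > 2, 9 > 7.
So North is strictly dominated and the inspector never plays it.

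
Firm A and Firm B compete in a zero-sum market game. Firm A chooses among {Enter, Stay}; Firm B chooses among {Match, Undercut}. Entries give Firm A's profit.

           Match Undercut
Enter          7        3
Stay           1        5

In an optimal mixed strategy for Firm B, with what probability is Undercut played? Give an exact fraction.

Row minima: Enter → 3, Stay → 1; maximin = 3.
Column maxima: Match → 7, Undercut → 5; minimax = 5.
3 ≠ 5, so there is no saddle point; optimal play is mixed.
Let Firm A play Enter with probability p. Expected payoff against Match: 7p + 1(1−p) = 6p + 1; against Undercut: 3p + 5(1−p) = −2p + 5.
Setting these equal: 6p + 1 = −2p + 5 ⇒ 8p = 4 ⇒ p = 1/2, and the value is (6)·(1/2) + 1 = 4.
For Firm B: with q = P(Match), equating Enter's and Stay's payoffs gives 4q + 3 = −4q + 5 ⇒ q = 1/4.

3/4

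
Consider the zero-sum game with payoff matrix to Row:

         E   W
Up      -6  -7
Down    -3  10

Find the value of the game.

-3

Row minima: Up → -7, Down → -3; maximin = -3.
Column maxima: E → -3, W → 10; minimax = -3.
Since maximin = minimax = -3, there is a saddle point and the value is -3.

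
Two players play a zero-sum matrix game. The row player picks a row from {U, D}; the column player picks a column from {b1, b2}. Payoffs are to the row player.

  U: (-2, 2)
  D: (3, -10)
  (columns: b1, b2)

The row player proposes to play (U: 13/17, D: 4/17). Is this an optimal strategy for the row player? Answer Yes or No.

Against b1 this mix gives (13/17)·(-2) + (4/17)·3 = -14/17.
Against b2 this mix gives (13/17)·2 + (4/17)·(-10) = -14/17.
All of the column player's active replies (b1, b2) yield -14/17, and no column does worse for the row player. The mix makes the column player indifferent and guarantees -14/17, so it is optimal.

Yes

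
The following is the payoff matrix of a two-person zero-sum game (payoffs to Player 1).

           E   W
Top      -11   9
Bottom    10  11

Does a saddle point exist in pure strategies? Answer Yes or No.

Row minima: Top → -11, Bottom → 10; maximin = 10.
Column maxima: E → 10, W → 11; minimax = 10.
maximin = minimax = 10, so a saddle point exists.

Yes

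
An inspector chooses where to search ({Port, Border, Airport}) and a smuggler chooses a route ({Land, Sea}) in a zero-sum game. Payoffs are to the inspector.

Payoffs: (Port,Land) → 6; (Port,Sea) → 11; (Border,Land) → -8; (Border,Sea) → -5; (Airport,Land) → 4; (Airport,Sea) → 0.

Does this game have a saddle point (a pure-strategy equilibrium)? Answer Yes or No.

Row minima: Port → 6, Border → -8, Airport → 0; maximin = 6.
Column maxima: Land → 6, Sea → 11; minimax = 6.
maximin = minimax = 6, so a saddle point exists.

Yes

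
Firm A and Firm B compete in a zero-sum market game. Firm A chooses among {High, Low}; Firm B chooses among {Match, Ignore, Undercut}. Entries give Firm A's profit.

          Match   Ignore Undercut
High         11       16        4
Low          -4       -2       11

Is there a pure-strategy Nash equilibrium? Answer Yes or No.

Row minima: High → 4, Low → -4; maximin = 4.
Column maxima: Match → 11, Ignore → 16, Undercut → 11; minimax = 11.
4 ≠ 11, so no pure-strategy equilibrium exists.

No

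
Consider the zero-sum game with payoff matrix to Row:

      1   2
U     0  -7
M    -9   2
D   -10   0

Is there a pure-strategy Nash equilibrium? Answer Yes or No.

Row minima: U → -7, M → -9, D → -10; maximin = -7.
Column maxima: 1 → 0, 2 → 2; minimax = 0.
-7 ≠ 0, so no pure-strategy equilibrium exists.

No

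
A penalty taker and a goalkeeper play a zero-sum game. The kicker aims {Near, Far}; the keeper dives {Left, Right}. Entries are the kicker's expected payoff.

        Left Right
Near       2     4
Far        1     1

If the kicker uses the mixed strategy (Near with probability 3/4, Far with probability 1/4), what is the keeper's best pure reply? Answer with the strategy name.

Left

If the keeper plays Left, the kicker's expected payoff is (3/4)·2 + (1/4)·1 = 7/4.
If the keeper plays Right, the kicker's expected payoff is (3/4)·4 + (1/4)·1 = 13/4.
The keeper minimizes the kicker's payoff; the smallest is 7/4, so the best response is Left.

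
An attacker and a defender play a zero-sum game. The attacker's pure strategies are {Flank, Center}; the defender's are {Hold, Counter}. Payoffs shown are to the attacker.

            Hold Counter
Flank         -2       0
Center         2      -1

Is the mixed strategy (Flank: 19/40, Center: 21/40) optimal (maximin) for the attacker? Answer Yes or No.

No

Against Hold this mix gives (19/40)·(-2) + (21/40)·2 = 1/10.
Against Counter this mix gives (19/40)·0 + (21/40)·(-1) = -21/40.
The defender will play Counter, holding the attacker to -21/40. Shifting weight toward the row that does better against Counter would raise this floor (the equalizing mix achieves -2/5 against both Counter and Hold), so the proposed strategy is not optimal.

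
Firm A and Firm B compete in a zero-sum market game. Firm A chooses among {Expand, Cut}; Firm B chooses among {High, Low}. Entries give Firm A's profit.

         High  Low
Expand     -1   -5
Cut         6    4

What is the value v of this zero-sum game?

Row minima: Expand → -5, Cut → 4; maximin = 4.
Column maxima: High → 6, Low → 4; minimax = 4.
Since maximin = minimax = 4, there is a saddle point and the value is 4.

4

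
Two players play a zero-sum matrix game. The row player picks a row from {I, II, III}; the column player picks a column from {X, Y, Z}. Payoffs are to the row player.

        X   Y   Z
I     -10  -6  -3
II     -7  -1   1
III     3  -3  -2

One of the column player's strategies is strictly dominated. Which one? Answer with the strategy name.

Z

Y holds the row player's payoff strictly below Z in every row: -6 < -3, -1 < 1, -3 < -2.
So Z is strictly dominated for the column player.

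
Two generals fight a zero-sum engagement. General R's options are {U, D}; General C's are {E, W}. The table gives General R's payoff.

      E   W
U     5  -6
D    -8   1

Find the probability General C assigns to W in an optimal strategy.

Row minima: U → -6, D → -8; maximin = -6.
Column maxima: E → 5, W → 1; minimax = 1.
-6 ≠ 1, so there is no saddle point; optimal play is mixed.
Let General R play U with probability p. Expected payoff against E: 5p + (-8)(1−p) = 13p − 8; against W: (-6)p + 1(1−p) = −7p + 1.
Setting these equal: 13p − 8 = −7p + 1 ⇒ 20p = 9 ⇒ p = 9/20, and the value is (13)·(9/20) − 8 = -43/20.
For General C: with q = P(E), equating U's and D's payoffs gives 11q − 6 = −9q + 1 ⇒ q = 7/20.

13/20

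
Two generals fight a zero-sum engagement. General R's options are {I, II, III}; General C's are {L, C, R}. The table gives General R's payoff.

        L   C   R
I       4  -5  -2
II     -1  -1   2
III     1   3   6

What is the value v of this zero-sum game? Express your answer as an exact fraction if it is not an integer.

17/11

Row minima: I → -5, II → -1, III → 1; maximin = 1.
Column maxima: L → 4, C → 3, R → 6; minimax = 3.
1 ≠ 3, so there is no saddle point; optimal play is mixed.
II is strictly dominated by III, so General R never plays it.
R is strictly dominated by C (it gives General R strictly more in every row), so General C never plays it.
On the remaining 2×2 (I, III vs L, C):
Let General R play I with probability p. Expected payoff against L: 4p + 1(1−p) = 3p + 1; against C: (-5)p + 3(1−p) = −8p + 3.
Setting these equal: 3p + 1 = −8p + 3 ⇒ 11p = 2 ⇒ p = 2/11, and the value is (3)·(2/11) + 1 = 17/11.
For General C: with q = P(L), equating I's and III's payoffs gives 9q − 5 = −2q + 3 ⇒ q = 8/11.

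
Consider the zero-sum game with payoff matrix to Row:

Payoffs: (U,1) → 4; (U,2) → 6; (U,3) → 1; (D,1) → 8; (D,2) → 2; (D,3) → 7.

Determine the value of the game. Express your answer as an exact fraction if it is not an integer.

Row minima: U → 1, D → 2; maximin = 2.
Column maxima: 1 → 8, 2 → 6, 3 → 7; minimax = 6.
2 ≠ 6, so there is no saddle point; optimal play is mixed.
1 is strictly dominated by 3 (it gives Row strictly more in every row), so Column never plays it.
On the remaining 2×2 (U, D vs 2, 3):
Let Row play U with probability p. Expected payoff against 2: 6p + 2(1−p) = 4p + 2; against 3: 1p + 7(1−p) = −6p + 7.
Setting these equal: 4p + 2 = −6p + 7 ⇒ 10p = 5 ⇒ p = 1/2, and the value is (4)·(1/2) + 2 = 4.
For Column: with q = P(2), equating U's and D's payoffs gives 5q + 1 = −5q + 7 ⇒ q = 3/5.

4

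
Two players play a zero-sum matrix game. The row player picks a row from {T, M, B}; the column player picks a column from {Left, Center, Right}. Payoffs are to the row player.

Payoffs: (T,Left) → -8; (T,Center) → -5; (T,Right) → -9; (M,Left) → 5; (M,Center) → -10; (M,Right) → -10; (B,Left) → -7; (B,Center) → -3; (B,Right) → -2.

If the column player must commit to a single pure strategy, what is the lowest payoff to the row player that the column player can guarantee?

-3

Column maxima: Left → 5, Center → -3, Right → -2.
The smallest of these is -3.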